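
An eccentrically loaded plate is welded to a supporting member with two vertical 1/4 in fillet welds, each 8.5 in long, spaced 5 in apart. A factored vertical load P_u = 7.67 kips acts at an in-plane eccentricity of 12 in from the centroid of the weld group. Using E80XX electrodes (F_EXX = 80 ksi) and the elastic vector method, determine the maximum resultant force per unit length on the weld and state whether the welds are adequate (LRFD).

f_max ≈ 2.44 kip/in; adequate

Total weld length L_w = 17 in. Treat welds as unit-width lines.
Polar moment about centroid: J = 2[d³/12 + d(b/2)²] = 2[8.5³/12 + 8.5×2.5²] = 208.6 in³.
Direct shear f_v = P/L_w = 7.67 / 17 = 0.4512 kip/in (vertical).
Torsion M = P·e = 7.67 × 12 = 92.04 kip·in.
Critical point at (x, y) = (2.5, 4.25) from centroid. f_tx = M·y/J = 1.875 kip/in; f_ty = M·x/J = 1.103 kip/in.
Resultant f_max = √[f_tx² + (f_v + f_ty)²] = √[1.875² + (0.4512 + 1.103)²] = 2.436 kip/in.
Capacity per unit length: φr_n = 0.75 × 0.6 × 80 × (0.707 × 0.25) = 6.363 kip/in.
2.436 ≤ 6.363 → adequate.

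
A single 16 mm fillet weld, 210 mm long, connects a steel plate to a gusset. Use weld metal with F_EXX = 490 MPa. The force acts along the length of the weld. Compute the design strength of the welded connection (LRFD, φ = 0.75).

φR_n ≈ 524 kN

Effective throat t_e = 0.707 × 16 = 11.31 mm.
Total length L = 210 mm; A_we = 11.31 × 210 = 2376 mm².
F_nw = 0.6 F_EXX = 0.6 × 490 = 294 MPa.
φR_n = 0.75 × 294 × 2376 × 10⁻³ = 523.8 kN.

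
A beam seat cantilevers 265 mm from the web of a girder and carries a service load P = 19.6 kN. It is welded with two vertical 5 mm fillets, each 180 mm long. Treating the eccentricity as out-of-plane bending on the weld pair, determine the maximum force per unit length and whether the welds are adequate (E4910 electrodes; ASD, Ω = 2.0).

f_max ≈ 484 N/mm; adequate

E49XX → F_EXX = 490 MPa.
L_w = 2 × 180 = 360 mm; section modulus (unit throat) S = 2 × L²/6 = 10800 mm².
Direct shear f_v = P/L_w = 19.6×10³/360 = 54.44 N/mm.
Moment M = P × e = 19.6×10³ × 265 = 5194000 N·mm; bending f_b = M/S = 480.9 N/mm.
f_max = √(f_v² + f_b²) = √(54.44² + 480.9²) = 484 N/mm.
r_n/Ω = (1/2.0) × 0.6 × 490 × (0.707 × 5) = 519.6 N/mm → adequate.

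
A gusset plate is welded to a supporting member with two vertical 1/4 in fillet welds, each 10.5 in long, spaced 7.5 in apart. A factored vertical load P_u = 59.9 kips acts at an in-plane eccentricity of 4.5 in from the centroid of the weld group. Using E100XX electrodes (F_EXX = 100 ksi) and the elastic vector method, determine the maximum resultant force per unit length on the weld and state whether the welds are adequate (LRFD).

f_max ≈ 5.71 kip/in; adequate

Total weld length L_w = 21 in. Treat welds as unit-width lines.
Polar moment about centroid: J = 2[d³/12 + d(b/2)²] = 2[10.5³/12 + 10.5×3.75²] = 488.2 in³.
Direct shear f_v = P/L_w = 59.9 / 21 = 2.852 kip/in (vertical).
Torsion M = P·e = 59.9 × 4.5 = 269.55 kip·in.
Critical point at (x, y) = (3.75, 5.25) from centroid. f_tx = M·y/J = 2.898 kip/in; f_ty = M·x/J = 2.07 kip/in.
Resultant f_max = √[f_tx² + (f_v + f_ty)²] = √[2.898² + (2.852 + 2.07)²] = 5.713 kip/in.
Capacity per unit length: φr_n = 0.75 × 0.6 × 100 × (0.707 × 0.25) = 7.954 kip/in.
5.713 ≤ 7.954 → adequate.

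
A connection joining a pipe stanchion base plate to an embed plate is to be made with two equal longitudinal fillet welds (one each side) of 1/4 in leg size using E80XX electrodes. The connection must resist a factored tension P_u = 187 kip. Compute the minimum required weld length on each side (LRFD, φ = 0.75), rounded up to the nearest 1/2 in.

E80XX → F_EXX = 80 ksi.
Throat t_e = 0.707 × 0.25 = 0.1767 in.
φr_n = 0.75 × 0.6 × 80 × 0.1767 = 6.363 kip/in.
L_req = P_u / φr_n = 187 / 6.363 = 29.39 in total.
Per side: 29.39 / 2 = 14.69 in.
Round up → use L = 15 in on each side.

L = 15 in on each side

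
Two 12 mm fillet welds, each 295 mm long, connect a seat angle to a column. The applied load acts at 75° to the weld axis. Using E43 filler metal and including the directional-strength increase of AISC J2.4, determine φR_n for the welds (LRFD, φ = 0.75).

E43XX → F_EXX = 430 MPa.
t_e = 0.707 × 12 = 8.484 mm; A_we = 8.484 × 590 = 5006 mm².
Directional factor: 1.0 + 0.5 sin^1.5(75°) = 1.475.
F_nw = 0.6 × 430 × 1.475 = 380.5 MPa.
φR_n = 0.75 × 380.5 × 5006 × 10⁻³ = 1428 kN.

φR_n ≈ 1430 kN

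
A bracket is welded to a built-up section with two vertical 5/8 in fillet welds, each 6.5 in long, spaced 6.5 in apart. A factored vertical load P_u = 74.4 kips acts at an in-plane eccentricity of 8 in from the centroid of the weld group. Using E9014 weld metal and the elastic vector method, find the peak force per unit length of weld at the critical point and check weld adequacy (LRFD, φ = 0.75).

f_max ≈ 19.4 kip/in; NOT adequate

E90XX → F_EXX = 90 ksi.
Total weld length L_w = 13 in. Treat welds as unit-width lines.
Polar moment about centroid: J = 2[d³/12 + d(b/2)²] = 2[6.5³/12 + 6.5×3.25²] = 183.1 in³.
Direct shear f_v = P/L_w = 74.4 / 13 = 5.723 kip/in (vertical).
Torsion M = P·e = 74.4 × 8 = 595.2 kip·in.
Critical point at (x, y) = (3.25, 3.25) from centroid. f_tx = M·y/J = 10.57 kip/in; f_ty = M·x/J = 10.57 kip/in.
Resultant f_max = √[f_tx² + (f_v + f_ty)²] = √[10.57² + (5.723 + 10.57)²] = 19.42 kip/in.
Capacity per unit length: φr_n = 0.75 × 0.6 × 90 × (0.707 × 0.625) = 17.9 kip/in.
19.42 > 17.9 → NOT adequate.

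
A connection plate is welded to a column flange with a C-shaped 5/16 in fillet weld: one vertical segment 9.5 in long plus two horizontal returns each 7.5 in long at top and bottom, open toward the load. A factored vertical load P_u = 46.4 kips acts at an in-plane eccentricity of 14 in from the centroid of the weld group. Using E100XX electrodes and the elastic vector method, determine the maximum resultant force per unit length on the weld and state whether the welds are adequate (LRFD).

E100XX → F_EXX = 100 ksi.
Total weld length L_w = 24.5 in. Treat welds as unit-width lines.
Centroid: x̄ = 2×7.5×3.75 / 24.5 = 2.296 in from the vertical weld.
Polar moment about centroid: J = I_x + I_y = [9.5³/12 + 2×7.5×4.75²] + [9.5×2.296² + 2(7.5³/12 + 7.5×1.454²)] = 562 in³.
Direct shear f_v = P/L_w = 46.4 / 24.5 = 1.894 kip/in (vertical).
Torsion M = P·e = 46.4 × 14 = 649.6 kip·in.
Critical point at (x, y) = (5.204, 4.75) from centroid. f_tx = M·y/J = 5.49 kip/in; f_ty = M·x/J = 6.015 kip/in.
Resultant f_max = √[f_tx² + (f_v + f_ty)²] = √[5.49² + (1.894 + 6.015)²] = 9.628 kip/in.
Capacity per unit length: φr_n = 0.75 × 0.6 × 100 × (0.707 × 0.3125) = 9.942 kip/in.
9.628 ≤ 9.942 → adequate.

f_max ≈ 9.63 kip/in; adequate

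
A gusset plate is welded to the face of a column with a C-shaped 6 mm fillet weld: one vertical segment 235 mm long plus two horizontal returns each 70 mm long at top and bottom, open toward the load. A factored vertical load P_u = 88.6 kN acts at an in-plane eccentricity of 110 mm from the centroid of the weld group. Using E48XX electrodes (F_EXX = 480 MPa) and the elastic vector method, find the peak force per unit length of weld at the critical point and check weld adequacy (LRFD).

f_max ≈ 546 N/mm; adequate

Total weld length L_w = 375 mm. Treat welds as unit-width lines.
Centroid: x̄ = 2×70×35 / 375 = 13.07 mm from the vertical weld.
Polar moment about centroid: J = I_x + I_y = [235³/12 + 2×70×117.5²] + [235×13.07² + 2(70³/12 + 70×21.93²)] = 3179000 mm³.
Direct shear f_v = P/L_w = 88.6×10³ / 375 = 236.3 N/mm (vertical).
Torsion M = P·e = 88.6×10³ × 110 = 9746000 N·mm.
Critical point at (x, y) = (56.93, 117.5) from centroid. f_tx = M·y/J = 360.2 N/mm; f_ty = M·x/J = 174.5 N/mm.
Resultant f_max = √[f_tx² + (f_v + f_ty)²] = √[360.2² + (236.3 + 174.5)²] = 546.4 N/mm.
Capacity per unit length: φr_n = 0.75 × 0.6 × 480 × (0.707 × 6) = 916.3 N/mm.
546.4 ≤ 916.3 → adequate.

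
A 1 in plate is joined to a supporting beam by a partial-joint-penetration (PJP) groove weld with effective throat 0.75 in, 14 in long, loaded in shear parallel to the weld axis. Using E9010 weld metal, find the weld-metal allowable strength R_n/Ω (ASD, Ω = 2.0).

E90XX → F_EXX = 90 ksi.
Effective throat (given) t_e = 0.75 in.
A_we = 0.75 × 14 = 10.5 in².
F_nw = 0.6 F_EXX = 54 ksi.
R_n/Ω = (54 × 10.5) / 2.0 = 283.5 kip.

R_n/Ω ≈ 284 kip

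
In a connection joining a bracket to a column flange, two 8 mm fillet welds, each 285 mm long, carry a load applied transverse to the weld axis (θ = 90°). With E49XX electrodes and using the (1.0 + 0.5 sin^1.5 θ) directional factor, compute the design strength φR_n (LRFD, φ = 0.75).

φR_n ≈ 1070 kN

E49XX → F_EXX = 490 MPa.
t_e = 0.707 × 8 = 5.656 mm; A_we = 5.656 × 570 = 3224 mm².
Directional factor: 1.0 + 0.5 sin^1.5(90°) = 1.5.
F_nw = 0.6 × 490 × 1.5 = 441 MPa.
φR_n = 0.75 × 441 × 3224 × 10⁻³ = 1066 kN.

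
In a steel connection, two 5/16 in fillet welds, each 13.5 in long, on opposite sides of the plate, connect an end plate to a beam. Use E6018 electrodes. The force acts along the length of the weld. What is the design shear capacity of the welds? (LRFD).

φR_n ≈ 161 kips

E60XX → F_EXX = 60 ksi.
Effective throat t_e = 0.707 × 0.3125 = 0.2209 in.
Total length L = 27 in; A_we = 0.2209 × 27 = 5.965 in².
F_nw = 0.6 F_EXX = 0.6 × 60 = 36 ksi.
φR_n = 0.75 × 36 × 5.965 = 161.1 kips.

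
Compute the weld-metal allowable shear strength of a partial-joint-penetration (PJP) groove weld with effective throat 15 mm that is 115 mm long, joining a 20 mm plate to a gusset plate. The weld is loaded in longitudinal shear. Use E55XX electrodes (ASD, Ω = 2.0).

R_n/Ω ≈ 285 kN

E55XX → F_EXX = 550 MPa.
Effective throat (given) t_e = 15 mm.
A_we = 15 × 115 = 1725 mm².
F_nw = 0.6 F_EXX = 330 MPa.
R_n/Ω = (330 × 1725) / 2.0 × 10⁻³ = 284.6 kN.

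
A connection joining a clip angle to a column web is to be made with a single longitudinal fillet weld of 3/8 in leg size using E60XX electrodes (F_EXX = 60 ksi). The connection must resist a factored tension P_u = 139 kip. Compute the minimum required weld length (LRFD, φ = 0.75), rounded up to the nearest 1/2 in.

Throat t_e = 0.707 × 0.375 = 0.2651 in.
φr_n = 0.75 × 0.6 × 60 × 0.2651 = 7.158 kip/in.
L_req = P_u / φr_n = 139 / 7.158 = 19.42 in total.
Round up → use L = 19.5 in.

L = 19.5 in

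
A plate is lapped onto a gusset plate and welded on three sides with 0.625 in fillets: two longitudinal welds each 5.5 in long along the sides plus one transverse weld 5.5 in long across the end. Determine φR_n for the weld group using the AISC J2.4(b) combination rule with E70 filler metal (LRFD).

φR_n ≈ 245 kip

E70XX → F_EXX = 70 ksi.
t_e = 0.707 × 0.625 = 0.4419 in.
R_nwl = 0.6 × 70 × 0.4419 × 11 = 204.1 kip (longitudinal, 2 welds).
R_nwt = 0.6 × 70 × 0.4419 × 5.5 = 102.1 kip (transverse, base value).
(i) R_nwl + R_nwt = 306.2 kip; (ii) 0.85 R_nwl + 1.5 R_nwt = 326.6 kip.
R_n = max = 326.6 kip [governs: (ii)]; φR_n = 245 kip.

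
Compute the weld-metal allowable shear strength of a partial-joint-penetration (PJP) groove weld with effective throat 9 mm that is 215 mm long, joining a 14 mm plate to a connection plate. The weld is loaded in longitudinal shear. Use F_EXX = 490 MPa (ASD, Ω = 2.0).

R_n/Ω ≈ 284 kN

Effective throat (given) t_e = 9 mm.
A_we = 9 × 215 = 1935 mm².
F_nw = 0.6 F_EXX = 294 MPa.
R_n/Ω = (294 × 1935) / 2.0 × 10⁻³ = 284.4 kN.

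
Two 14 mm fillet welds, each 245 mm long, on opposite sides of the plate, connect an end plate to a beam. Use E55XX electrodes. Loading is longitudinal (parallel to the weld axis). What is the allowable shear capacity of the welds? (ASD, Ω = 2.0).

E55XX → F_EXX = 550 MPa.
Effective throat t_e = 0.707 × 14 = 9.898 mm.
Total length L = 490 mm; A_we = 9.898 × 490 = 4850 mm².
F_nw = 0.6 F_EXX = 0.6 × 550 = 330 MPa.
R_n = 330 × 4850 × 10⁻³ = 1601 kN; R_n/Ω = 1601/2.0 = 800.3 kN.

R_n/Ω ≈ 800 kN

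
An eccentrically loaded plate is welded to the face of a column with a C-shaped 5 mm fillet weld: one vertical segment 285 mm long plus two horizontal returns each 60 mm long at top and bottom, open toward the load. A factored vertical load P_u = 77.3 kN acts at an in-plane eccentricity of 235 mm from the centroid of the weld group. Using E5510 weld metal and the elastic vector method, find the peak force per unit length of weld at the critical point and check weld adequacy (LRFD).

f_max ≈ 702 N/mm; adequate

E55XX → F_EXX = 550 MPa.
Total weld length L_w = 405 mm. Treat welds as unit-width lines.
Centroid: x̄ = 2×60×30 / 405 = 8.889 mm from the vertical weld.
Polar moment about centroid: J = I_x + I_y = [285³/12 + 2×60×142.5²] + [285×8.889² + 2(60³/12 + 60×21.11²)] = 4478000 mm³.
Direct shear f_v = P/L_w = 77.3×10³ / 405 = 190.9 N/mm (vertical).
Torsion M = P·e = 77.3×10³ × 235 = 18166000 N·mm.
Critical point at (x, y) = (51.11, 142.5) from centroid. f_tx = M·y/J = 578.1 N/mm; f_ty = M·x/J = 207.3 N/mm.
Resultant f_max = √[f_tx² + (f_v + f_ty)²] = √[578.1² + (190.9 + 207.3)²] = 702 N/mm.
Capacity per unit length: φr_n = 0.75 × 0.6 × 550 × (0.707 × 5) = 874.9 N/mm.
702 ≤ 874.9 → adequate.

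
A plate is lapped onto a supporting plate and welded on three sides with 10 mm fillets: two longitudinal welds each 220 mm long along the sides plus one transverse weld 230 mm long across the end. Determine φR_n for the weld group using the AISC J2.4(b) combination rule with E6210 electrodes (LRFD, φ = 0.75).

E62XX → F_EXX = 620 MPa.
t_e = 0.707 × 10 = 7.07 mm.
R_nwl = 0.6 × 620 × 7.07 × 440 × 10⁻³ = 1157 kN (longitudinal, 2 welds).
R_nwt = 0.6 × 620 × 7.07 × 230 × 10⁻³ = 604.9 kN (transverse, base value).
(i) R_nwl + R_nwt = 1762 kN; (ii) 0.85 R_nwl + 1.5 R_nwt = 1891 kN.
R_n = max = 1891 kN [governs: (ii)]; φR_n = 1418 kN.

φR_n ≈ 1420 kN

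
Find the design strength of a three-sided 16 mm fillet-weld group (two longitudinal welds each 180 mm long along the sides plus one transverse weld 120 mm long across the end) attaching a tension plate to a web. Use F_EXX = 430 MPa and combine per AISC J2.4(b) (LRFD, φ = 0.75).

t_e = 0.707 × 16 = 11.31 mm.
R_nwl = 0.6 × 430 × 11.31 × 360 × 10⁻³ = 1051 kN (longitudinal, 2 welds).
R_nwt = 0.6 × 430 × 11.31 × 120 × 10⁻³ = 350.2 kN (transverse, base value).
(i) R_nwl + R_nwt = 1401 kN; (ii) 0.85 R_nwl + 1.5 R_nwt = 1418 kN.
R_n = max = 1418 kN [governs: (ii)]; φR_n = 1064 kN.

φR_n ≈ 1060 kN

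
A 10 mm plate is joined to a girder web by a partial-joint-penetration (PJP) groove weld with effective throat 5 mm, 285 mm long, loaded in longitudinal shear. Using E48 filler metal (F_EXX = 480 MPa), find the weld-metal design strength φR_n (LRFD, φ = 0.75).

Effective throat (given) t_e = 5 mm.
A_we = 5 × 285 = 1425 mm².
F_nw = 0.6 F_EXX = 288 MPa.
φR_n = 0.75 × 288 × 1425 × 10⁻³ = 307.8 kN.

φR_n ≈ 308 kN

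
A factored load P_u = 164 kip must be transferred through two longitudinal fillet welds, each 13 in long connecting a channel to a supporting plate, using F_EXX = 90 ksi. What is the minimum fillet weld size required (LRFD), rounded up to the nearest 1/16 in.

w = 1/4 in

Total weld length L = 26 in.
Required throat t_e = P_u / (φ × 0.6 F_EXX × L) = 164 / (0.75 × 0.6 × 90 × 26) = 0.1557 in.
Required leg w = t_e / 0.707 = 0.2203 in → use 1/4 in.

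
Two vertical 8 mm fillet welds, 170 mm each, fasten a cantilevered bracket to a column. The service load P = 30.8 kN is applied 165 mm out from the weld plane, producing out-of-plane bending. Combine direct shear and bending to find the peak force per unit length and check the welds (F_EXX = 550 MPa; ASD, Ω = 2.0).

f_max ≈ 535 N/mm; adequate

L_w = 2 × 170 = 340 mm; section modulus (unit throat) S = 2 × L²/6 = 9633 mm².
Direct shear f_v = P/L_w = 30.8×10³/340 = 90.59 N/mm.
Moment M = P × e = 30.8×10³ × 165 = 5082000 N·mm; bending f_b = M/S = 527.5 N/mm.
f_max = √(f_v² + f_b²) = √(90.59² + 527.5²) = 535.3 N/mm.
r_n/Ω = (1/2.0) × 0.6 × 550 × (0.707 × 8) = 933.2 N/mm → adequate.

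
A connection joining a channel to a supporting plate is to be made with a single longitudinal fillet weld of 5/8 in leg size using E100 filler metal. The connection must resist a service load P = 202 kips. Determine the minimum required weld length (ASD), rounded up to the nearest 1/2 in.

E100XX → F_EXX = 100 ksi.
Throat t_e = 0.707 × 0.625 = 0.4419 in.
r_n/Ω = (0.6 × 100 × 0.4419) / 2.0 = 13.26 kip/in.
L_req = P / (r_n/Ω) = 202 / 13.26 = 15.24 in total.
Round up → use L = 15.5 in.

L = 15.5 in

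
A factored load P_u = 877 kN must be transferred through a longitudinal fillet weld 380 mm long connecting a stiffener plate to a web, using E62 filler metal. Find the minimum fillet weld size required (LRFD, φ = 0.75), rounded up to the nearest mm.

E62XX → F_EXX = 620 MPa.
Total weld length L = 380 mm.
Required throat t_e = P_u / (φ × 0.6 F_EXX × L) = 877 / (0.75 × 0.6 × 620 × 380 × 10⁻³) = 8.272 mm.
Required leg w = t_e / 0.707 = 11.7 mm → use 12 mm.

w = 12 mm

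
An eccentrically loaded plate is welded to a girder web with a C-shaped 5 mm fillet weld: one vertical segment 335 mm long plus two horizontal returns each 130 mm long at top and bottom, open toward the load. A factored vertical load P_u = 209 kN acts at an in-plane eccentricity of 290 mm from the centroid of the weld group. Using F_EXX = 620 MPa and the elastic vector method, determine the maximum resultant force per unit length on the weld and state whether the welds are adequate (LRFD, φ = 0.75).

f_max ≈ 1260 N/mm; NOT adequate

Total weld length L_w = 595 mm. Treat welds as unit-width lines.
Centroid: x̄ = 2×130×65 / 595 = 28.4 mm from the vertical weld.
Polar moment about centroid: J = I_x + I_y = [335³/12 + 2×130×167.5²] + [335×28.4² + 2(130³/12 + 130×36.6²)] = 11410000 mm³.
Direct shear f_v = P/L_w = 209×10³ / 595 = 351.3 N/mm (vertical).
Torsion M = P·e = 209×10³ × 290 = 60610000 N·mm.
Critical point at (x, y) = (101.6, 167.5) from centroid. f_tx = M·y/J = 889.6 N/mm; f_ty = M·x/J = 539.6 N/mm.
Resultant f_max = √[f_tx² + (f_v + f_ty)²] = √[889.6² + (351.3 + 539.6)²] = 1259 N/mm.
Capacity per unit length: φr_n = 0.75 × 0.6 × 620 × (0.707 × 5) = 986.3 N/mm.
1259 > 986.3 → NOT adequate.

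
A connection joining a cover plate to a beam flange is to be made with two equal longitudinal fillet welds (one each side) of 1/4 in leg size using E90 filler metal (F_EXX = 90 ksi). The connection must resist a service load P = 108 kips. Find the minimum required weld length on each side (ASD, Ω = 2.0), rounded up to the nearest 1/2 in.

Throat t_e = 0.707 × 0.25 = 0.1767 in.
r_n/Ω = (0.6 × 90 × 0.1767) / 2.0 = 4.772 kip/in.
L_req = P / (r_n/Ω) = 108 / 4.772 = 22.63 in total.
Per side: 22.63 / 2 = 11.32 in.
Round up → use L = 11.5 in on each side.

L = 11.5 in on each side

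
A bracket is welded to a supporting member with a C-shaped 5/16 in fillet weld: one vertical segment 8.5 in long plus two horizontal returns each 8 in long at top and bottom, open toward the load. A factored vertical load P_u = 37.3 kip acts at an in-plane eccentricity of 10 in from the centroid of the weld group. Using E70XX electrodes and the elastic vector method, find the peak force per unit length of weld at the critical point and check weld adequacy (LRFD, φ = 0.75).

f_max ≈ 6.24 kip/in; adequate

E70XX → F_EXX = 70 ksi.
Total weld length L_w = 24.5 in. Treat welds as unit-width lines.
Centroid: x̄ = 2×8×4 / 24.5 = 2.612 in from the vertical weld.
Polar moment about centroid: J = I_x + I_y = [8.5³/12 + 2×8×4.25²] + [8.5×2.612² + 2(8³/12 + 8×1.388²)] = 514.3 in³.
Direct shear f_v = P/L_w = 37.3 / 24.5 = 1.522 kip/in (vertical).
Torsion M = P·e = 37.3 × 10 = 373 kip·in.
Critical point at (x, y) = (5.388, 4.25) from centroid. f_tx = M·y/J = 3.082 kip/in; f_ty = M·x/J = 3.907 kip/in.
Resultant f_max = √[f_tx² + (f_v + f_ty)²] = √[3.082² + (1.522 + 3.907)²] = 6.244 kip/in.
Capacity per unit length: φr_n = 0.75 × 0.6 × 70 × (0.707 × 0.3125) = 6.96 kip/in.
6.244 ≤ 6.96 → adequate.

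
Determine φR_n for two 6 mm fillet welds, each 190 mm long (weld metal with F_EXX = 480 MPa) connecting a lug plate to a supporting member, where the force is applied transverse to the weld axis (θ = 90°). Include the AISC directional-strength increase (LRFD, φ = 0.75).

t_e = 0.707 × 6 = 4.242 mm; A_we = 4.242 × 380 = 1612 mm².
Directional factor: 1.0 + 0.5 sin^1.5(90°) = 1.5.
F_nw = 0.6 × 480 × 1.5 = 432 MPa.
φR_n = 0.75 × 432 × 1612 × 10⁻³ = 522.3 kN.

φR_n ≈ 522 kN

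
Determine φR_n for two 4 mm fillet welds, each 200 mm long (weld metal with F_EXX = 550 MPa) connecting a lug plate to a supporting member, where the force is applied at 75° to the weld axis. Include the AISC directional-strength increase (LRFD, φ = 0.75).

φR_n ≈ 413 kN

t_e = 0.707 × 4 = 2.828 mm; A_we = 2.828 × 400 = 1131 mm².
Directional factor: 1.0 + 0.5 sin^1.5(75°) = 1.475.
F_nw = 0.6 × 550 × 1.475 = 486.6 MPa.
φR_n = 0.75 × 486.6 × 1131 × 10⁻³ = 412.9 kN.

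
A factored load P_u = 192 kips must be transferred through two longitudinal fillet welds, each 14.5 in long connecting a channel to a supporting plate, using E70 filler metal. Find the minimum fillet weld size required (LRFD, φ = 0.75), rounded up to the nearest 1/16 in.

w = 5/16 in

E70XX → F_EXX = 70 ksi.
Total weld length L = 29 in.
Required throat t_e = P_u / (φ × 0.6 F_EXX × L) = 192 / (0.75 × 0.6 × 70 × 29) = 0.2102 in.
Required leg w = t_e / 0.707 = 0.2973 in → use 5/16 in.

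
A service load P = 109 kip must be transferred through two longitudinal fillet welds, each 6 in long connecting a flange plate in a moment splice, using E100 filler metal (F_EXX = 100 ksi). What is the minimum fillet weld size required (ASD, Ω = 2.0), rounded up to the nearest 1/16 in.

Total weld length L = 12 in.
Required throat t_e = P × Ω / (0.6 F_EXX × L) = 109 × 2.0 / (0.6 × 100 × 12) = 0.3028 in.
Required leg w = t_e / 0.707 = 0.4283 in → use 7/16 in.

w = 7/16 in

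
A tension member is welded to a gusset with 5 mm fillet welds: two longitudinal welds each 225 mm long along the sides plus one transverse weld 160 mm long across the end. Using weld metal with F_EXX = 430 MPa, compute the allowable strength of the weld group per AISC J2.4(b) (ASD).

t_e = 0.707 × 5 = 3.535 mm.
R_nwl = 0.6 × 430 × 3.535 × 450 × 10⁻³ = 410.4 kN (longitudinal, 2 welds).
R_nwt = 0.6 × 430 × 3.535 × 160 × 10⁻³ = 145.9 kN (transverse, base value).
(i) R_nwl + R_nwt = 556.3 kN; (ii) 0.85 R_nwl + 1.5 R_nwt = 567.7 kN.
R_n = max = 567.7 kN [governs: (ii)]; R_n/Ω = 283.9 kN.

R_n/Ω ≈ 284 kN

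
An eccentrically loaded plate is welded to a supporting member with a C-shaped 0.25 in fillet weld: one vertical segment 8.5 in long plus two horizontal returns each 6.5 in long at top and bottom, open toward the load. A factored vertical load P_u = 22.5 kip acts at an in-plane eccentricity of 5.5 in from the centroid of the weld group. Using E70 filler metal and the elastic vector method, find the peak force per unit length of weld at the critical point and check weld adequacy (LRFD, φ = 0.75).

E70XX → F_EXX = 70 ksi.
Total weld length L_w = 21.5 in. Treat welds as unit-width lines.
Centroid: x̄ = 2×6.5×3.25 / 21.5 = 1.965 in from the vertical weld.
Polar moment about centroid: J = I_x + I_y = [8.5³/12 + 2×6.5×4.25²] + [8.5×1.965² + 2(6.5³/12 + 6.5×1.285²)] = 386 in³.
Direct shear f_v = P/L_w = 22.5 / 21.5 = 1.047 kip/in (vertical).
Torsion M = P·e = 22.5 × 5.5 = 123.75 kip·in.
Critical point at (x, y) = (4.535, 4.25) from centroid. f_tx = M·y/J = 1.362 kip/in; f_ty = M·x/J = 1.454 kip/in.
Resultant f_max = √[f_tx² + (f_v + f_ty)²] = √[1.362² + (1.047 + 1.454)²] = 2.847 kip/in.
Capacity per unit length: φr_n = 0.75 × 0.6 × 70 × (0.707 × 0.25) = 5.568 kip/in.
2.847 ≤ 5.568 → adequate.

f_max ≈ 2.85 kip/in; adequate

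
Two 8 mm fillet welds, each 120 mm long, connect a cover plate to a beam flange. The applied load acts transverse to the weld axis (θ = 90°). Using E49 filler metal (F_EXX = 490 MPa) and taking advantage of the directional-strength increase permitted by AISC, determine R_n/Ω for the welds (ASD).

t_e = 0.707 × 8 = 5.656 mm; A_we = 5.656 × 240 = 1357 mm².
Directional factor: 1.0 + 0.5 sin^1.5(90°) = 1.5.
F_nw = 0.6 × 490 × 1.5 = 441 MPa.
R_n/Ω = (441 × 1357) / 2.0 × 10⁻³ = 299.3 kN.

R_n/Ω ≈ 299 kN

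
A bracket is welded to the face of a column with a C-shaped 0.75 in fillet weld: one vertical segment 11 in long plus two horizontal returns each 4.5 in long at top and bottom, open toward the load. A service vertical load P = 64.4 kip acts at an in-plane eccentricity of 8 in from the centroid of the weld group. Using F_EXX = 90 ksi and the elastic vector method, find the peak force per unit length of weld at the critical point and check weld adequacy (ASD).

Total weld length L_w = 20 in. Treat welds as unit-width lines.
Centroid: x̄ = 2×4.5×2.25 / 20 = 1.012 in from the vertical weld.
Polar moment about centroid: J = I_x + I_y = [11³/12 + 2×4.5×5.5²] + [11×1.012² + 2(4.5³/12 + 4.5×1.238²)] = 423.4 in³.
Direct shear f_v = P/L_w = 64.4 / 20 = 3.22 kip/in (vertical).
Torsion M = P·e = 64.4 × 8 = 515.2 kip·in.
Critical point at (x, y) = (3.487, 5.5) from centroid. f_tx = M·y/J = 6.692 kip/in; f_ty = M·x/J = 4.244 kip/in.
Resultant f_max = √[f_tx² + (f_v + f_ty)²] = √[6.692² + (3.22 + 4.244)²] = 10.02 kip/in.
Capacity per unit length: r_n/Ω = (1/2.0) × 0.6 × 90 × (0.707 × 0.75) = 14.32 kip/in.
10.02 ≤ 14.32 → adequate.

f_max ≈ 10 kip/in; adequate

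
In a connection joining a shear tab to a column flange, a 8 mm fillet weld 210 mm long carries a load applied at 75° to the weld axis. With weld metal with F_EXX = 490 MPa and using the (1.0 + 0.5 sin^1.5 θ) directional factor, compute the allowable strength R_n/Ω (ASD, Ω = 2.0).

R_n/Ω ≈ 257 kN

t_e = 0.707 × 8 = 5.656 mm; A_we = 5.656 × 210 = 1188 mm².
Directional factor: 1.0 + 0.5 sin^1.5(75°) = 1.475.
F_nw = 0.6 × 490 × 1.475 = 433.6 MPa.
R_n/Ω = (433.6 × 1188) / 2.0 × 10⁻³ = 257.5 kN.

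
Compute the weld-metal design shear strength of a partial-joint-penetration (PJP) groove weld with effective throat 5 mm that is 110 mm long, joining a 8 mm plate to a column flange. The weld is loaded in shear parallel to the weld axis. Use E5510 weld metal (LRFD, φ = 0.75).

φR_n ≈ 136 kN

E55XX → F_EXX = 550 MPa.
Effective throat (given) t_e = 5 mm.
A_we = 5 × 110 = 550 mm².
F_nw = 0.6 F_EXX = 330 MPa.
φR_n = 0.75 × 330 × 550 × 10⁻³ = 136.1 kN.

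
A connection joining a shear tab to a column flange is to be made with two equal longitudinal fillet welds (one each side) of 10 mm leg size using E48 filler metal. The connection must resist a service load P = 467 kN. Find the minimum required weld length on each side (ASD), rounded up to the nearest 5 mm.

E48XX → F_EXX = 480 MPa.
Throat t_e = 0.707 × 10 = 7.07 mm.
r_n/Ω = (0.6 × 480 × 7.07) / 2.0 = 1018 N/mm = 1.018 kN/mm.
L_req = P / (r_n/Ω) = 467 / 1.018 = 458.7 mm total.
Per side: 458.7 / 2 = 229.4 mm.
Round up → use L = 230 mm on each side.

L = 230 mm on each side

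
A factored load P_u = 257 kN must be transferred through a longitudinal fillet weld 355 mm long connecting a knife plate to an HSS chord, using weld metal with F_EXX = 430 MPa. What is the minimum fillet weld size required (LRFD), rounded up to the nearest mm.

Total weld length L = 355 mm.
Required throat t_e = P_u / (φ × 0.6 F_EXX × L) = 257 / (0.75 × 0.6 × 430 × 355 × 10⁻³) = 3.741 mm.
Required leg w = t_e / 0.707 = 5.292 mm → use 6 mm.

w = 6 mm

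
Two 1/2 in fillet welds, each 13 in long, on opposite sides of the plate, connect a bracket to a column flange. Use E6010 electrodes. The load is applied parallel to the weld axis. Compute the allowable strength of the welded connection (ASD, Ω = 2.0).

R_n/Ω ≈ 165 kip

E60XX → F_EXX = 60 ksi.
Effective throat t_e = 0.707 × 0.5 = 0.3535 in.
Total length L = 26 in; A_we = 0.3535 × 26 = 9.191 in².
F_nw = 0.6 F_EXX = 0.6 × 60 = 36 ksi.
R_n = 36 × 9.191 = 330.9 kip; R_n/Ω = 330.9/2.0 = 165.4 kip.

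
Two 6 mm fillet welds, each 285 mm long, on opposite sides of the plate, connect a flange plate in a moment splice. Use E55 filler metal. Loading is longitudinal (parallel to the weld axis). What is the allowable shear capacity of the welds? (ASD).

R_n/Ω ≈ 399 kN

E55XX → F_EXX = 550 MPa.
Effective throat t_e = 0.707 × 6 = 4.242 mm.
Total length L = 570 mm; A_we = 4.242 × 570 = 2418 mm².
F_nw = 0.6 F_EXX = 0.6 × 550 = 330 MPa.
R_n = 330 × 2418 × 10⁻³ = 797.9 kN; R_n/Ω = 797.9/2.0 = 399 kN.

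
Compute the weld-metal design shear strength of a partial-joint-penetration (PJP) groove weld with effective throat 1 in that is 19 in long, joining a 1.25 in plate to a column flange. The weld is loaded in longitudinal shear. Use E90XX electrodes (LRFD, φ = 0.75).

E90XX → F_EXX = 90 ksi.
Effective throat (given) t_e = 1 in.
A_we = 1 × 19 = 19 in².
F_nw = 0.6 F_EXX = 54 ksi.
φR_n = 0.75 × 54 × 19 = 769.5 kips.

φR_n ≈ 770 kips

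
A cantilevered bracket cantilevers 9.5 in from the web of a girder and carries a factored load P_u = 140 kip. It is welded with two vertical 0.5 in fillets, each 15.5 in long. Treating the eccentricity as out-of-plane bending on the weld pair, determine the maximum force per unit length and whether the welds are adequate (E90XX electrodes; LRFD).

f_max ≈ 17.2 kip/in; NOT adequate

E90XX → F_EXX = 90 ksi.
L_w = 2 × 15.5 = 31 in; section modulus (unit throat) S = 2 × L²/6 = 80.08 in².
Direct shear f_v = P/L_w = 140/31 = 4.516 kip/in.
Moment M = P × e = 140 × 9.5 = 1330 kip·in; bending f_b = M/S = 16.61 kip/in.
f_max = √(f_v² + f_b²) = √(4.516² + 16.61²) = 17.21 kip/in.
φr_n = 0.75 × 0.6 × 90 × (0.707 × 0.5) = 14.32 kip/in → NOT adequate.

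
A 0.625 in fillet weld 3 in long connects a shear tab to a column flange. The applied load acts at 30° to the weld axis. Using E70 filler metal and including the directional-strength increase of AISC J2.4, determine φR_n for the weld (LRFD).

φR_n ≈ 49.1 kip

E70XX → F_EXX = 70 ksi.
t_e = 0.707 × 0.625 = 0.4419 in; A_we = 0.4419 × 3 = 1.326 in².
Directional factor: 1.0 + 0.5 sin^1.5(30°) = 1.177.
F_nw = 0.6 × 70 × 1.177 = 49.42 ksi.
φR_n = 0.75 × 49.42 × 1.326 = 49.14 kip.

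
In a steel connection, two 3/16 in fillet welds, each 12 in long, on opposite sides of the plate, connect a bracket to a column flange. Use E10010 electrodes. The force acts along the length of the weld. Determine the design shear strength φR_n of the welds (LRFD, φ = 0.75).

φR_n ≈ 143 kip

E100XX → F_EXX = 100 ksi.
Effective throat t_e = 0.707 × 0.1875 = 0.1326 in.
Total length L = 24 in; A_we = 0.1326 × 24 = 3.181 in².
F_nw = 0.6 F_EXX = 0.6 × 100 = 60 ksi.
φR_n = 0.75 × 60 × 3.181 = 143.2 kip.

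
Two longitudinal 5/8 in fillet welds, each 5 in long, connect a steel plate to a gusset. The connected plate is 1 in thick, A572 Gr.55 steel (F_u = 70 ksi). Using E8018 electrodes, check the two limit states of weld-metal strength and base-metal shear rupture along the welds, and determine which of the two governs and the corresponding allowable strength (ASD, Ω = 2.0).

E80XX → F_EXX = 80 ksi.
t_e = 0.707 × 0.625 = 0.4419 in; L = 10 in.
Weld metal: R_n/Ω = (1/2.0) × 0.6 × 80 × 0.4419 × 10 = 106 kip.
Base metal (shear rupture): R_n/Ω = (1/2.0) × 0.6 × 70 × 1 × 10 = 210 kip.
Governing: weld metal.

R_n/Ω ≈ 106 kip (weld metal governs)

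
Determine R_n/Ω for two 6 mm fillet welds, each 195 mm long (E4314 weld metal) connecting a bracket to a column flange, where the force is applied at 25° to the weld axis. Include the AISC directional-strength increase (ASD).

R_n/Ω ≈ 243 kN

E43XX → F_EXX = 430 MPa.
t_e = 0.707 × 6 = 4.242 mm; A_we = 4.242 × 390 = 1654 mm².
Directional factor: 1.0 + 0.5 sin^1.5(25°) = 1.137.
F_nw = 0.6 × 430 × 1.137 = 293.4 MPa.
R_n/Ω = (293.4 × 1654) / 2.0 × 10⁻³ = 242.7 kN.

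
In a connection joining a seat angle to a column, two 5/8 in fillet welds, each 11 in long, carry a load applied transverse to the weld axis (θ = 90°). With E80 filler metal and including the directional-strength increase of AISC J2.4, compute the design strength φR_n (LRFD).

E80XX → F_EXX = 80 ksi.
t_e = 0.707 × 0.625 = 0.4419 in; A_we = 0.4419 × 22 = 9.721 in².
Directional factor: 1.0 + 0.5 sin^1.5(90°) = 1.5.
F_nw = 0.6 × 80 × 1.5 = 72 ksi.
φR_n = 0.75 × 72 × 9.721 = 524.9 kips.

φR_n ≈ 525 kips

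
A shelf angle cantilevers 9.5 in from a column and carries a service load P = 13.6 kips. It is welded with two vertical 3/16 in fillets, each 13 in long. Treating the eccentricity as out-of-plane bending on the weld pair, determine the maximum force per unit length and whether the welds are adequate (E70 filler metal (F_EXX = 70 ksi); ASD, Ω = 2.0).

L_w = 2 × 13 = 26 in; section modulus (unit throat) S = 2 × L²/6 = 56.33 in².
Direct shear f_v = P/L_w = 13.6/26 = 0.5231 kip/in.
Moment M = P × e = 13.6 × 9.5 = 129.2 kip·in; bending f_b = M/S = 2.293 kip/in.
f_max = √(f_v² + f_b²) = √(0.5231² + 2.293²) = 2.352 kip/in.
r_n/Ω = (1/2.0) × 0.6 × 70 × (0.707 × 0.1875) = 2.784 kip/in → adequate.

f_max ≈ 2.35 kip/in; adequate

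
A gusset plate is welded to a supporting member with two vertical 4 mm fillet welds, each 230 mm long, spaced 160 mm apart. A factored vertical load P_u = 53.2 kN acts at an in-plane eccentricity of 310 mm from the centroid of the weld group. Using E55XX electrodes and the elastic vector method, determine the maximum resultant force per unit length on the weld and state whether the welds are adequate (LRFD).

f_max ≈ 539 N/mm; adequate

E55XX → F_EXX = 550 MPa.
Total weld length L_w = 460 mm. Treat welds as unit-width lines.
Polar moment about centroid: J = 2[d³/12 + d(b/2)²] = 2[230³/12 + 230×80²] = 4972000 mm³.
Direct shear f_v = P/L_w = 53.2×10³ / 460 = 115.7 N/mm (vertical).
Torsion M = P·e = 53.2×10³ × 310 = 16492000 N·mm.
Critical point at (x, y) = (80, 115) from centroid. f_tx = M·y/J = 381.5 N/mm; f_ty = M·x/J = 265.4 N/mm.
Resultant f_max = √[f_tx² + (f_v + f_ty)²] = √[381.5² + (115.7 + 265.4)²] = 539.2 N/mm.
Capacity per unit length: φr_n = 0.75 × 0.6 × 550 × (0.707 × 4) = 699.9 N/mm.
539.2 ≤ 699.9 → adequate.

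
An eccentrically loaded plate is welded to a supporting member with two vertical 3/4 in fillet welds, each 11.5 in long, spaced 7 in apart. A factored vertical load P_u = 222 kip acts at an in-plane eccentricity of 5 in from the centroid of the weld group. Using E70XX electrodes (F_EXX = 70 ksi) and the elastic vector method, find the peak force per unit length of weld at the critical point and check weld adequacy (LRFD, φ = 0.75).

f_max ≈ 20.7 kip/in; NOT adequate

Total weld length L_w = 23 in. Treat welds as unit-width lines.
Polar moment about centroid: J = 2[d³/12 + d(b/2)²] = 2[11.5³/12 + 11.5×3.5²] = 535.2 in³.
Direct shear f_v = P/L_w = 222 / 23 = 9.652 kip/in (vertical).
Torsion M = P·e = 222 × 5 = 1110 kip·in.
Critical point at (x, y) = (3.5, 5.75) from centroid. f_tx = M·y/J = 11.92 kip/in; f_ty = M·x/J = 7.259 kip/in.
Resultant f_max = √[f_tx² + (f_v + f_ty)²] = √[11.92² + (9.652 + 7.259)²] = 20.69 kip/in.
Capacity per unit length: φr_n = 0.75 × 0.6 × 70 × (0.707 × 0.75) = 16.7 kip/in.
20.69 > 16.7 → NOT adequate.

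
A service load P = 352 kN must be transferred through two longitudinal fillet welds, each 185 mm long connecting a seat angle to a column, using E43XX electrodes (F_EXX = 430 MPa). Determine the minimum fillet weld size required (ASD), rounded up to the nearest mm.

Total weld length L = 370 mm.
Required throat t_e = P × Ω / (0.6 F_EXX × L) = 352 × 2.0 / (0.6 × 430 × 370 × 10⁻³) = 7.375 mm.
Required leg w = t_e / 0.707 = 10.43 mm → use 11 mm.

w = 11 mm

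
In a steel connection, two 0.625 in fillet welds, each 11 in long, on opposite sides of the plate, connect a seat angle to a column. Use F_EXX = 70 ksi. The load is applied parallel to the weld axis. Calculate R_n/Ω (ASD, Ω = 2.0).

R_n/Ω ≈ 204 kips

Effective throat t_e = 0.707 × 0.625 = 0.4419 in.
Total length L = 22 in; A_we = 0.4419 × 22 = 9.721 in².
F_nw = 0.6 F_EXX = 0.6 × 70 = 42 ksi.
R_n = 42 × 9.721 = 408.3 kips; R_n/Ω = 408.3/2.0 = 204.1 kips.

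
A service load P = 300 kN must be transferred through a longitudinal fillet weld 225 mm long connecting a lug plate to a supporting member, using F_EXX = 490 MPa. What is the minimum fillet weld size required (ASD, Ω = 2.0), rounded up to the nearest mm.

Total weld length L = 225 mm.
Required throat t_e = P × Ω / (0.6 F_EXX × L) = 300 × 2.0 / (0.6 × 490 × 225 × 10⁻³) = 9.07 mm.
Required leg w = t_e / 0.707 = 12.83 mm → use 13 mm.

w = 13 mm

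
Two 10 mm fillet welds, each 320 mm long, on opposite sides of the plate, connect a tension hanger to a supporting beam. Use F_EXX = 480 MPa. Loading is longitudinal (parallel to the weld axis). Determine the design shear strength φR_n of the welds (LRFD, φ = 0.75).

Effective throat t_e = 0.707 × 10 = 7.07 mm.
Total length L = 640 mm; A_we = 7.07 × 640 = 4525 mm².
F_nw = 0.6 F_EXX = 0.6 × 480 = 288 MPa.
φR_n = 0.75 × 288 × 4525 × 10⁻³ = 977.4 kN.

φR_n ≈ 977 kN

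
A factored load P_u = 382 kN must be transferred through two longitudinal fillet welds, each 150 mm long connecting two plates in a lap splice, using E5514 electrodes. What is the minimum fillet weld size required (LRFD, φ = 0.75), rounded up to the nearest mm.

E55XX → F_EXX = 550 MPa.
Total weld length L = 300 mm.
Required throat t_e = P_u / (φ × 0.6 F_EXX × L) = 382 / (0.75 × 0.6 × 550 × 300 × 10⁻³) = 5.145 mm.
Required leg w = t_e / 0.707 = 7.277 mm → use 8 mm.

w = 8 mm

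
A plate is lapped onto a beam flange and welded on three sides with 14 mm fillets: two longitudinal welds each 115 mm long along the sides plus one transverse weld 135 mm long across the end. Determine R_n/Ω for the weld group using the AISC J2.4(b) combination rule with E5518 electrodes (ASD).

E55XX → F_EXX = 550 MPa.
t_e = 0.707 × 14 = 9.898 mm.
R_nwl = 0.6 × 550 × 9.898 × 230 × 10⁻³ = 751.3 kN (longitudinal, 2 welds).
R_nwt = 0.6 × 550 × 9.898 × 135 × 10⁻³ = 441 kN (transverse, base value).
(i) R_nwl + R_nwt = 1192 kN; (ii) 0.85 R_nwl + 1.5 R_nwt = 1300 kN.
R_n = max = 1300 kN [governs: (ii)]; R_n/Ω = 650 kN.

R_n/Ω ≈ 650 kN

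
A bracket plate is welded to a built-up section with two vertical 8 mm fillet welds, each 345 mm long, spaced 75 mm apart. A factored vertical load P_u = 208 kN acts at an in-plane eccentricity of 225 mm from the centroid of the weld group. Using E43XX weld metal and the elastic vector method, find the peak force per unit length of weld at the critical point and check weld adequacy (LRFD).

f_max ≈ 1160 N/mm; NOT adequate

E43XX → F_EXX = 430 MPa.
Total weld length L_w = 690 mm. Treat welds as unit-width lines.
Polar moment about centroid: J = 2[d³/12 + d(b/2)²] = 2[345³/12 + 345×37.5²] = 7814000 mm³.
Direct shear f_v = P/L_w = 208×10³ / 690 = 301.4 N/mm (vertical).
Torsion M = P·e = 208×10³ × 225 = 46800000 N·mm.
Critical point at (x, y) = (37.5, 172.5) from centroid. f_tx = M·y/J = 1033 N/mm; f_ty = M·x/J = 224.6 N/mm.
Resultant f_max = √[f_tx² + (f_v + f_ty)²] = √[1033² + (301.4 + 224.6)²] = 1159 N/mm.
Capacity per unit length: φr_n = 0.75 × 0.6 × 430 × (0.707 × 8) = 1094 N/mm.
1159 > 1094 → NOT adequate.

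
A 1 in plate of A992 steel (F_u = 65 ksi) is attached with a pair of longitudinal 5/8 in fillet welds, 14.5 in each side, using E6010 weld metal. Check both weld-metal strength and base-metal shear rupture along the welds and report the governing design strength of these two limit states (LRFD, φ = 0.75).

φR_n ≈ 346 kip (weld metal governs)

E60XX → F_EXX = 60 ksi.
t_e = 0.707 × 0.625 = 0.4419 in; L = 29 in.
Weld metal: φR_n = 0.75 × 0.6 × 60 × 0.4419 × 29 = 346 kip.
Base metal (shear rupture): φR_n = 0.75 × 0.6 × 65 × 1 × 29 = 848.2 kip.
Governing: weld metal.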